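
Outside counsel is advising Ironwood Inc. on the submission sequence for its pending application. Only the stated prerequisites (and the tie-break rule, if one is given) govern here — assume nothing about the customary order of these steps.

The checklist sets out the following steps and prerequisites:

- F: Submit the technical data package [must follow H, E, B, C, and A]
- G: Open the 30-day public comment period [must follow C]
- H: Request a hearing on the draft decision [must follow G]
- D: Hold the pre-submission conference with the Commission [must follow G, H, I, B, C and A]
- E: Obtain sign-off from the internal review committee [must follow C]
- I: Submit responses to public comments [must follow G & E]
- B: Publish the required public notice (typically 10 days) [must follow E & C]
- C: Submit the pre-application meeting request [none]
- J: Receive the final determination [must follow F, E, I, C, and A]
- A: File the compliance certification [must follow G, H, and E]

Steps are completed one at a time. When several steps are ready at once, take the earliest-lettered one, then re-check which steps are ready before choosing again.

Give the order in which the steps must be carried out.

C E B G H A F I D J

C has no prerequisites → C first.
Ready: E and G. E has the earlier label → E.
Now B and G have their prerequisites met. B has the earlier label, so B next.
Next only G has its prerequisites met → G.
Ready: H and I. H has the earlier label → H.
Now A and I have their prerequisites met. A has the earlier label, so A next.
F now also ready, so the ready set is {F, I}; F has the earlier label → F.
That leaves I as the only ready step → I.
Ready: D and J. D has the earlier label → D.
J needed A, C, E, F and I, now all done → J.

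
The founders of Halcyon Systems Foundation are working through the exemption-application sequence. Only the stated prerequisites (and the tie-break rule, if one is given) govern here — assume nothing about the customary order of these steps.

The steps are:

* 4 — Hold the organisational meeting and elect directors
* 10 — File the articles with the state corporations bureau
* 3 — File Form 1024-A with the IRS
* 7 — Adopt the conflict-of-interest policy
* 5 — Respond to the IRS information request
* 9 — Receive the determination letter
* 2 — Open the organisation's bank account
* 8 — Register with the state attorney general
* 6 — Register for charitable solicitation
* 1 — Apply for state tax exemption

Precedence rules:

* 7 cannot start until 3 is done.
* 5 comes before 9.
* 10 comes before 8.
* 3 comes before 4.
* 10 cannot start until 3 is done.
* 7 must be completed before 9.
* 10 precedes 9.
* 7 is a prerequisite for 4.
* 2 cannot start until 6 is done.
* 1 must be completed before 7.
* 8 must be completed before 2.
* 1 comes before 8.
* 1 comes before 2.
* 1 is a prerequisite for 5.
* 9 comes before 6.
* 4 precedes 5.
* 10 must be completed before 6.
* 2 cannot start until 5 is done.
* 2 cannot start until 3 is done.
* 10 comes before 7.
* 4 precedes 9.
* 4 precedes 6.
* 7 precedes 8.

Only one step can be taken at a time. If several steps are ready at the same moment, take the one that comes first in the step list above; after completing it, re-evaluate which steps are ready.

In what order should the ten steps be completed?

Nothing is required for 3 and 1. 3 is listed earlier → 3 first.
10 now also ready, so the ready set is {10, 1}; 10 is listed earlier → 10.
Next only 1 has its prerequisites met → 1.
7 is the only step now ready → 7.
Now 4 and 8 have their prerequisites met. 4 is listed earlier, so 4 next.
5 now also ready, so the ready set is {5, 8}; 5 is listed earlier → 5.
Ready: 9 and 8. 9 is listed earlier → 9.
6 now also ready, so the ready set is {8, 6}; 8 is listed earlier → 8.
That leaves 6 as the only ready step → 6.
2 is the only step now ready → 2.

3, 10, 1, 7, 4, 5, 9, 8, 6, 2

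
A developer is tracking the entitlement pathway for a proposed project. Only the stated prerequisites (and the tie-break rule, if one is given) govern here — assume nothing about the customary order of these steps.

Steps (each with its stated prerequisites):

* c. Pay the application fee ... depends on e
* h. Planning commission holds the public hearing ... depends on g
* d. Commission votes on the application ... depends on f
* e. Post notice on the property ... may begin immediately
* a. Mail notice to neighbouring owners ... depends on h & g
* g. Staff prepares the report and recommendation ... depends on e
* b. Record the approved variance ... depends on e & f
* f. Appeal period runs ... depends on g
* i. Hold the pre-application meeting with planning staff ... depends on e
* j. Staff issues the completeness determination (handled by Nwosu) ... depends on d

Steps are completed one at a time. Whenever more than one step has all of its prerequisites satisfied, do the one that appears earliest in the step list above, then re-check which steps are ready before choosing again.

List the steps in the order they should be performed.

e, c, g, h, a, f, d, b, i, j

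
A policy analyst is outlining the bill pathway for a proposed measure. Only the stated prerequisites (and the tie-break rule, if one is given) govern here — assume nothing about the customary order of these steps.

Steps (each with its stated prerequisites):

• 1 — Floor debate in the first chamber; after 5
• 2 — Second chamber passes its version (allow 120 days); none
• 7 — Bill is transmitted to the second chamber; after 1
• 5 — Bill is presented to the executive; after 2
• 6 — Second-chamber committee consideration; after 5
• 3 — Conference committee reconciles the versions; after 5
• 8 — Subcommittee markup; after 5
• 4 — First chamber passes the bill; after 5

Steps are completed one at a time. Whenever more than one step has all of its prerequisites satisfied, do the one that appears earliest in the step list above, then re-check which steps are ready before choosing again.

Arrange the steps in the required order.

2 → 5 → 1 → 7 → 6 → 3 → 8 → 4

2 is the only step with nothing outstanding, so it goes first.
5 needed 2, now all done → 5.
Ready: 1, 6, 3, 8 and 4. 1 is listed earlier → 1.
Ready: 7, 6, 3, 8 and 4. 7 is listed earlier → 7.
Now 6, 3, 8 and 4 have their prerequisites met. 6 is listed earlier, so 6 next.
Now 3, 8 and 4 have their prerequisites met. 3 is listed earlier, so 3 next.
Ready: 8 and 4. 8 is listed earlier → 8.
4 is the only step now ready → 4.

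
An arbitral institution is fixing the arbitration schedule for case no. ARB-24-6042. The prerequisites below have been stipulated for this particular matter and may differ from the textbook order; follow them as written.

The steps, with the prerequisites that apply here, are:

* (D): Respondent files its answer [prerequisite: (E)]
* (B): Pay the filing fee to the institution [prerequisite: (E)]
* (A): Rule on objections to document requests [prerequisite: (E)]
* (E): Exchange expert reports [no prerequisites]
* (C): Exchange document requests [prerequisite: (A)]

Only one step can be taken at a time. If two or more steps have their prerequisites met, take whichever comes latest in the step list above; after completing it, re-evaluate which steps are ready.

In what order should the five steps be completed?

(E) is the only step with nothing outstanding, so it goes first.
(A), (B) and (D) are all available; (A) is listed later → (A).
(C) now also ready, so the ready set is {(C), (B), (D)}; (C) is listed later → (C).
Ready: (B) and (D). (B) is listed later → (B).
That leaves (D) as the only ready step → (D).

(E), (A), (C), (B), (D)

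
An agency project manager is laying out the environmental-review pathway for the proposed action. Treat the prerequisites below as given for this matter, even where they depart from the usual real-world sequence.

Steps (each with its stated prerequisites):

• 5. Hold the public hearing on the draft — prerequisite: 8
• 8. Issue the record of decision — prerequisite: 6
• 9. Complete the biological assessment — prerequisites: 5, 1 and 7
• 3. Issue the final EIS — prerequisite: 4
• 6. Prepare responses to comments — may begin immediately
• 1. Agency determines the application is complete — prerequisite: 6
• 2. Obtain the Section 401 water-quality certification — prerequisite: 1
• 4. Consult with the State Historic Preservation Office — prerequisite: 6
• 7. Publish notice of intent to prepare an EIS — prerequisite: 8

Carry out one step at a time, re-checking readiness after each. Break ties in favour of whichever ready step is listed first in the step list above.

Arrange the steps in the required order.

6, 8, 5, 1, 2, 4, 3, 7, 9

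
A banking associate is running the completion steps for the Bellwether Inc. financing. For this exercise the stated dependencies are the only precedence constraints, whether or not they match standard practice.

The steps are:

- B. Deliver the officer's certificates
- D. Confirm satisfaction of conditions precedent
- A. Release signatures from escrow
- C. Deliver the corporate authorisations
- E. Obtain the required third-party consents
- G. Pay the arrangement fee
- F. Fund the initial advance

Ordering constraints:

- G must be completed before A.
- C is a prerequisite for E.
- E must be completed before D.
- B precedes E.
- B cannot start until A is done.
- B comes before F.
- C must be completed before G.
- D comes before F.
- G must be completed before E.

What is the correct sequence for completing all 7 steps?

C → G → A → B → E → D → F

C has no prerequisites → C first.
G needed C, now all done → G.
A is the only step now ready → A.
That leaves B as the only ready step → B.
Next only E has its prerequisites met → E.
That leaves D as the only ready step → D.
That leaves F as the only ready step → F.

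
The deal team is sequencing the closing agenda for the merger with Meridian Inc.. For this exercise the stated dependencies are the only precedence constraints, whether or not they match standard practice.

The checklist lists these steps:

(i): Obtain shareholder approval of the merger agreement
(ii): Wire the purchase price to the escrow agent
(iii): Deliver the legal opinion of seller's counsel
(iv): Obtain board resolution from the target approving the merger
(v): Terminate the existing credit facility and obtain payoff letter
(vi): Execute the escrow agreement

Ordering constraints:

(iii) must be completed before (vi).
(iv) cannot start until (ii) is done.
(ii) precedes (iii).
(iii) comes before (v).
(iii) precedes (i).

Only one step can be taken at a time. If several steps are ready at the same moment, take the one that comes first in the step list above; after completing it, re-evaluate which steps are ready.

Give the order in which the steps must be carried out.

Only (ii) has no prerequisites, so it is first.
(iii) and (iv) are both available; (iii) is listed earlier → (iii).
(i), (v) and (vi) now also ready, so the ready set is {(i), (iv), (v), (vi)}; (i) is listed earlier → (i).
(iv), (v) and (vi) are all available; (iv) is listed earlier → (iv).
Now (v) and (vi) have their prerequisites met. (v) is listed earlier, so (v) next.
Next only (vi) has its prerequisites met → (vi).

(ii), (iii), (i), (iv), (v), (vi)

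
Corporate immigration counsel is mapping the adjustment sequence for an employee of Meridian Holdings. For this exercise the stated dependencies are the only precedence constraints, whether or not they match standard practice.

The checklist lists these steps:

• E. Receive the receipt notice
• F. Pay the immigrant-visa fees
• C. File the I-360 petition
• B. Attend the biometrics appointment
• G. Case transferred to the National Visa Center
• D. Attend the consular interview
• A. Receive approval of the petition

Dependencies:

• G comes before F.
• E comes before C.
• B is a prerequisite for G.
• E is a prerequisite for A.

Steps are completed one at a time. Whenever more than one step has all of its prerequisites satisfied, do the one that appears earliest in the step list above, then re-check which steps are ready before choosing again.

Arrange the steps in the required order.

E, B and D have no prerequisites; E is listed earlier, so E is first.
C and A now also ready, so the ready set is {C, B, D, A}; C is listed earlier → C.
Now B, D and A have their prerequisites met. B is listed earlier, so B next.
G now also ready, so the ready set is {G, D, A}; G is listed earlier → G.
F now also ready, so the ready set is {F, D, A}; F is listed earlier → F.
Now D and A have their prerequisites met. D is listed earlier, so D next.
A needed E, now all done → A.

E → C → B → G → F → D → A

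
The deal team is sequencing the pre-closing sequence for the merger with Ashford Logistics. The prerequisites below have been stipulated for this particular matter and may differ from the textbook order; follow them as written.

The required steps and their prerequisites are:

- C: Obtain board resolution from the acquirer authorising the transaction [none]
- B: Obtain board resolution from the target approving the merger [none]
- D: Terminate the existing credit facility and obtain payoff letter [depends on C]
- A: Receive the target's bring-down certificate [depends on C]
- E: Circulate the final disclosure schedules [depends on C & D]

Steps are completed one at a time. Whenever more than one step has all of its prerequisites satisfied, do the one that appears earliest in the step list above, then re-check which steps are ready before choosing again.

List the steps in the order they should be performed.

Nothing is required for C and B. C is listed earlier → C first.
B, D and A are all available; B is listed earlier → B.
D and A are both available; D is listed earlier → D.
Ready: A and E. A is listed earlier → A.
E needed C and D, now all done → E.

C, B, D, A, E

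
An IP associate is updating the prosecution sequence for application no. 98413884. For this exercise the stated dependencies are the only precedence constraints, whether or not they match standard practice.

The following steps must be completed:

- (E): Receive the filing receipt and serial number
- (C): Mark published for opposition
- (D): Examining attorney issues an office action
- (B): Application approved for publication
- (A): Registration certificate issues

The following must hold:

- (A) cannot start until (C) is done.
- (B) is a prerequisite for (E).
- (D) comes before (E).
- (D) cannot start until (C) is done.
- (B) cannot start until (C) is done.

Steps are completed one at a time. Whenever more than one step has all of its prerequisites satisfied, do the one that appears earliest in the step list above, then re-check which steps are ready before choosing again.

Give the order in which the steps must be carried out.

(C) has no prerequisites → (C) first.
(D), (B) and (A) are all available; (D) is listed earlier → (D).
Now (B) and (A) have their prerequisites met. (B) is listed earlier, so (B) next.
Ready: (E) and (A). (E) is listed earlier → (E).
(A) needed (C), now all done → (A).

(C) (D) (B) (E) (A)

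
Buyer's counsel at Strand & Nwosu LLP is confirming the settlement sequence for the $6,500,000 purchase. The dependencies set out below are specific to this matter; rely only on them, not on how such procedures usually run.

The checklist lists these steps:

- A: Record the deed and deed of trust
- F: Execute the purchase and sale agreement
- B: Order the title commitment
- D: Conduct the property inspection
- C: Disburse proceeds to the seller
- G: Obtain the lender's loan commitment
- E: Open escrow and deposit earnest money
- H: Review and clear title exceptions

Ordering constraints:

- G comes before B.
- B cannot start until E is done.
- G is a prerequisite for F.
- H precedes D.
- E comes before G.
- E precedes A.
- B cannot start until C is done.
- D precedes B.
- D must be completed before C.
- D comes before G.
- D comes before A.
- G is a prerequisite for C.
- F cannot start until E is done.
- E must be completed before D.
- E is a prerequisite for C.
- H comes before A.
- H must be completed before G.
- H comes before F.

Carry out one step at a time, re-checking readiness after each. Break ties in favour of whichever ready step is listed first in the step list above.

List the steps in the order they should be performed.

E and H have no prerequisites; E is listed earlier, so E is first.
H is the only step now ready → H.
That leaves D as the only ready step → D.
Now A and G have their prerequisites met. A is listed earlier, so A next.
G needed D, E and H, now all done → G.
Now F and C have their prerequisites met. F is listed earlier, so F next.
C needed D, G and E, now all done → C.
B is the only step now ready → B.

E → H → D → A → G → F → C → B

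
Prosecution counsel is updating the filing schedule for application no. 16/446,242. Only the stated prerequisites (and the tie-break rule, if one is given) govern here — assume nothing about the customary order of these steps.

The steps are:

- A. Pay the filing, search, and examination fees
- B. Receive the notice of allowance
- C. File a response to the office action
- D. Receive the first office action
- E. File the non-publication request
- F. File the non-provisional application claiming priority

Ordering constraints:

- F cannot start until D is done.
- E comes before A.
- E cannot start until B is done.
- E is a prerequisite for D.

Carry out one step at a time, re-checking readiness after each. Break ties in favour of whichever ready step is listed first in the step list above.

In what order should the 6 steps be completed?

B and C have no prerequisites; B is listed earlier, so B is first.
E now also ready, so the ready set is {C, E}; C is listed earlier → C.
Next only E has its prerequisites met → E.
Ready: A and D. A is listed earlier → A.
D is the only step now ready → D.
F needed D, now all done → F.

B, C, E, A, D, F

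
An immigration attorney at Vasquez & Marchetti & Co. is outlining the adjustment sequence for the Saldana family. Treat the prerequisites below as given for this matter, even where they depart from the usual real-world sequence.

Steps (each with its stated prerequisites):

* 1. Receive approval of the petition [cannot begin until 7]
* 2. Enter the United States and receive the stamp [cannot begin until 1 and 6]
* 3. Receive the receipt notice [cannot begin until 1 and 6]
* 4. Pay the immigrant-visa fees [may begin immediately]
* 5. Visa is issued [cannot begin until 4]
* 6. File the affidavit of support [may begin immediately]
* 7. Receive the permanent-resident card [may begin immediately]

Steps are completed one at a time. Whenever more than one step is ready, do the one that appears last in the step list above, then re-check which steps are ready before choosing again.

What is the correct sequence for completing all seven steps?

7 → 6 → 4 → 5 → 1 → 3 → 2

7, 6 and 4 have no prerequisites; 7 is listed later, so 7 is first.
6, 4 and 1 are all available; 6 is listed later → 6.
Ready: 4 and 1. 4 is listed later → 4.
5 now also ready, so the ready set is {5, 1}; 5 is listed later → 5.
That leaves 1 as the only ready step → 1.
Ready: 3 and 2. 3 is listed later → 3.
2 needed 6 and 1, now all done → 2.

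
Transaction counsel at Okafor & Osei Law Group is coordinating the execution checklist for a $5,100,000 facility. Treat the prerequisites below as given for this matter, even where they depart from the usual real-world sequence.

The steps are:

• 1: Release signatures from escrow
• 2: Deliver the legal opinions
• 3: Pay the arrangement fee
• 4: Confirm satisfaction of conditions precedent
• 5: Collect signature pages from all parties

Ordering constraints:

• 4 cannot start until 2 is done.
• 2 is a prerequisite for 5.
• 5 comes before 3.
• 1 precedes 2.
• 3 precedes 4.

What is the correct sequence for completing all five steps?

Only 1 has no prerequisites, so it is first.
2 needed 1, now all done → 2.
5 is the only step now ready → 5.
That leaves 3 as the only ready step → 3.
Next only 4 has its prerequisites met → 4.

1 2 5 3 4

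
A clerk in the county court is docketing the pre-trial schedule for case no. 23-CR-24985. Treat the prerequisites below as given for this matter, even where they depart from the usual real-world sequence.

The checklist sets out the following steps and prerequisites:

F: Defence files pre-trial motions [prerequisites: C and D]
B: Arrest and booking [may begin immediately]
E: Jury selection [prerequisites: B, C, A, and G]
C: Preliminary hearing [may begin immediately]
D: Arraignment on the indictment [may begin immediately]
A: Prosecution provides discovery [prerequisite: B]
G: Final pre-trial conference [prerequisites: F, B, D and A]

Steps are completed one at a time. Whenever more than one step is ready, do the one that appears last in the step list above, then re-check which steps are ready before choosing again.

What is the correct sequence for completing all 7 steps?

D, C and B have no prerequisites; D is listed later, so D is first.
Now C and B have their prerequisites met. C is listed later, so C next.
Ready: B and F. B is listed later → B.
A now also ready, so the ready set is {A, F}; A is listed later → A.
F needed D and C, now all done → F.
G is the only step now ready → G.
That leaves E as the only ready step → E.

D, C, B, A, F, G, E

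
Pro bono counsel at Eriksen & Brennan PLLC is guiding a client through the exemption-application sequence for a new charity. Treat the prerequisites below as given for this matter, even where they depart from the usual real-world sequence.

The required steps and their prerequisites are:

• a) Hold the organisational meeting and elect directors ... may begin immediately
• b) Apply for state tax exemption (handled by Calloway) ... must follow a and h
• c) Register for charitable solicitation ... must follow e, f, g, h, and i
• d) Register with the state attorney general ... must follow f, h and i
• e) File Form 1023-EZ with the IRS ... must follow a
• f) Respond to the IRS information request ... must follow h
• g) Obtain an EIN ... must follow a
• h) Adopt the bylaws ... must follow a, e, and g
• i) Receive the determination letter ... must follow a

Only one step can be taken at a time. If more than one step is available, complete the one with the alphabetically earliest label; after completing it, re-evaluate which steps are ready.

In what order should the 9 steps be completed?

a → e → g → h → b → f → i → c → d

a has no prerequisites → a first.
Ready: e, g and i. e has the earlier label → e.
Ready: g and i. g has the earlier label → g.
h now also ready, so the ready set is {h, i}; h has the earlier label → h.
b, f and i are all available; b has the earlier label → b.
Ready: f and i. f has the earlier label → f.
That leaves i as the only ready step → i.
Now c and d have their prerequisites met. c has the earlier label, so c next.
d is the only step now ready → d.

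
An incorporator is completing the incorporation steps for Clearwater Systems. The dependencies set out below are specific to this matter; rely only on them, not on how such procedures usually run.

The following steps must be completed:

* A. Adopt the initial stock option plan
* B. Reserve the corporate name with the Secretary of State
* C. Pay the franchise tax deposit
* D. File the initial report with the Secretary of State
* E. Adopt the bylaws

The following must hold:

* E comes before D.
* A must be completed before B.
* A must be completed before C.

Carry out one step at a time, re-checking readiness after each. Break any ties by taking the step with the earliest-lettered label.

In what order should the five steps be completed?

A, B, C, E, D

Nothing is required for A and E. A has the earlier label → A first.
B, C and E are all available; B has the earlier label → B.
Ready: C and E. C has the earlier label → C.
That leaves E as the only ready step → E.
D needed E, now all done → D.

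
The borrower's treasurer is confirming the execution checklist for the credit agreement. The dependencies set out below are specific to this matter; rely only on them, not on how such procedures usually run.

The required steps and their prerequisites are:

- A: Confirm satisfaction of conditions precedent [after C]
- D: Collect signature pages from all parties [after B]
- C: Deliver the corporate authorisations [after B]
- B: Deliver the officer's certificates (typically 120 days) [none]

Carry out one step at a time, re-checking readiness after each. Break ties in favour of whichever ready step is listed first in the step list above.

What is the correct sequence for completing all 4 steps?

B, D, C, A

Only B has no prerequisites, so it is first.
Ready: D and C. D is listed earlier → D.
That leaves C as the only ready step → C.
A needed C, now all done → A.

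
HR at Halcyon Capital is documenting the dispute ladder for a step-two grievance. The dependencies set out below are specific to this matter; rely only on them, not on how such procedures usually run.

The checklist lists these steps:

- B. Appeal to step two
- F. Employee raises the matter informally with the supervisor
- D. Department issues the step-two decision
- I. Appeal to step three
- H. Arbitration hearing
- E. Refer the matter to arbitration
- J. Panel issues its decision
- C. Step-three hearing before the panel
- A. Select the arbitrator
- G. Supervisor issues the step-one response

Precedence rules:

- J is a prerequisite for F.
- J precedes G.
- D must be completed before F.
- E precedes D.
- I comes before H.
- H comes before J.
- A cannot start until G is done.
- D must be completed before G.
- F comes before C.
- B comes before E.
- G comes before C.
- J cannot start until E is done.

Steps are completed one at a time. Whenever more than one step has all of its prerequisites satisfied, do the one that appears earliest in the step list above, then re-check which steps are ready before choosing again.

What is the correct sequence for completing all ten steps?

B, I, H, E, D, J, F, G, C, A

Nothing is required for B and I. B is listed earlier → B first.
I and E are both available; I is listed earlier → I.
Now H and E have their prerequisites met. H is listed earlier, so H next.
Next only E has its prerequisites met → E.
Now D and J have their prerequisites met. D is listed earlier, so D next.
J needed H and E, now all done → J.
Ready: F and G. F is listed earlier → F.
That leaves G as the only ready step → G.
Now C and A have their prerequisites met. C is listed earlier, so C next.
That leaves A as the only ready step → A.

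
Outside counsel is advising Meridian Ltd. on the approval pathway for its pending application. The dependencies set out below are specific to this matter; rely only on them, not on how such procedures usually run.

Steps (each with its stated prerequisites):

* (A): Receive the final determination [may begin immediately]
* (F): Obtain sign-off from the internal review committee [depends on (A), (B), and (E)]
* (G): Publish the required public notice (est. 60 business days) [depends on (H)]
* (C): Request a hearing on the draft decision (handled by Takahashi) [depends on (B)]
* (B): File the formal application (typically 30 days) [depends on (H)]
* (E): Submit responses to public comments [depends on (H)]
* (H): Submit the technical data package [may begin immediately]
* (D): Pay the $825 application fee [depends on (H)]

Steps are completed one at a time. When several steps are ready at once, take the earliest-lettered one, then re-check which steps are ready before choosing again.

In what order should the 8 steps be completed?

(A), (H), (B), (C), (D), (E), (F), (G)

(A) and (H) have no prerequisites; (A) has the earlier label, so (A) is first.
Next only (H) has its prerequisites met → (H).
Now (B), (D), (E) and (G) have their prerequisites met. (B) has the earlier label, so (B) next.
Now (C), (D), (E) and (G) have their prerequisites met. (C) has the earlier label, so (C) next.
Now (D), (E) and (G) have their prerequisites met. (D) has the earlier label, so (D) next.
Now (E) and (G) have their prerequisites met. (E) has the earlier label, so (E) next.
Now (F) and (G) have their prerequisites met. (F) has the earlier label, so (F) next.
(G) needed (H), now all done → (G).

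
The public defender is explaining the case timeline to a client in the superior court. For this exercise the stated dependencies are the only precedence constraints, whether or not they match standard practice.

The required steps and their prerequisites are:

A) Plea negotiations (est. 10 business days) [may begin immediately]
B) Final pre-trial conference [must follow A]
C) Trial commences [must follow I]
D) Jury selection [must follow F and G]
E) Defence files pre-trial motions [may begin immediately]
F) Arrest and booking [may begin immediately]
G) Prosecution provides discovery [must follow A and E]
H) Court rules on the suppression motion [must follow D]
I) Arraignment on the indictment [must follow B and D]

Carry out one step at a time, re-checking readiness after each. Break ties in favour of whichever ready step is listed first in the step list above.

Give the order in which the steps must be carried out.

A, B, E, F, G, D, H, I, C

A, E and F have no prerequisites; A is listed earlier, so A is first.
B now also ready, so the ready set is {B, E, F}; B is listed earlier → B.
E and F are both available; E is listed earlier → E.
G now also ready, so the ready set is {F, G}; F is listed earlier → F.
Next only G has its prerequisites met → G.
D needed F and G, now all done → D.
Ready: H and I. H is listed earlier → H.
I needed B and D, now all done → I.
Next only C has its prerequisites met → C.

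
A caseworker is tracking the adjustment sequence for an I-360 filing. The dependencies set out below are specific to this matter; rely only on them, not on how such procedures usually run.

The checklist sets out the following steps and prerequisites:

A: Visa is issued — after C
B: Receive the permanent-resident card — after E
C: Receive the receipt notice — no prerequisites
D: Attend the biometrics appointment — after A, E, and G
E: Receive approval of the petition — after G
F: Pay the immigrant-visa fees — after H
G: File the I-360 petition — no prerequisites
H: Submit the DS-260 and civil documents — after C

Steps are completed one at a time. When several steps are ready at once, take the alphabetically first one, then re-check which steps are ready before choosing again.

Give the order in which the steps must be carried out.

C and G have no prerequisites; C has the earlier label, so C is first.
Now A, G and H have their prerequisites met. A has the earlier label, so A next.
G and H are both available; G has the earlier label → G.
E and H are both available; E has the earlier label → E.
B, D and H are all available; B has the earlier label → B.
Now D and H have their prerequisites met. D has the earlier label, so D next.
H is the only step now ready → H.
F needed H, now all done → F.

C A G E B D H F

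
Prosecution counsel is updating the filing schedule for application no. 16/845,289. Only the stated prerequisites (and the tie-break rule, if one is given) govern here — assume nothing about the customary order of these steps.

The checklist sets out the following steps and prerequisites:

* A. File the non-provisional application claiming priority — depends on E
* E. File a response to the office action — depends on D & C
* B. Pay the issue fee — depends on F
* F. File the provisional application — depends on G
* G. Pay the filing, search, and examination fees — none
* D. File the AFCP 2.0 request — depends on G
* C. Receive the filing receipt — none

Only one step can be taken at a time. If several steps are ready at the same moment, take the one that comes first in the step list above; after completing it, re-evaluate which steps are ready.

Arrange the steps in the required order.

G F B D C E A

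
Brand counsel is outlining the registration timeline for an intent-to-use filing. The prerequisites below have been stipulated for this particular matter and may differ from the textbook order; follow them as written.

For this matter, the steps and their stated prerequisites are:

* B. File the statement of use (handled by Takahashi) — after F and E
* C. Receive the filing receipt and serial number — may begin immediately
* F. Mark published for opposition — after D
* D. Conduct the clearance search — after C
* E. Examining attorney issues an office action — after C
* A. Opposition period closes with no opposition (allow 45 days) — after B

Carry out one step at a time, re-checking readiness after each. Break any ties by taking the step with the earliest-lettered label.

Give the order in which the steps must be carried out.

Only C has no prerequisites, so it is first.
Now D and E have their prerequisites met. D has the earlier label, so D next.
F now also ready, so the ready set is {E, F}; E has the earlier label → E.
F needed D, now all done → F.
That leaves B as the only ready step → B.
A is the only step now ready → A.

C, D, E, F, B, A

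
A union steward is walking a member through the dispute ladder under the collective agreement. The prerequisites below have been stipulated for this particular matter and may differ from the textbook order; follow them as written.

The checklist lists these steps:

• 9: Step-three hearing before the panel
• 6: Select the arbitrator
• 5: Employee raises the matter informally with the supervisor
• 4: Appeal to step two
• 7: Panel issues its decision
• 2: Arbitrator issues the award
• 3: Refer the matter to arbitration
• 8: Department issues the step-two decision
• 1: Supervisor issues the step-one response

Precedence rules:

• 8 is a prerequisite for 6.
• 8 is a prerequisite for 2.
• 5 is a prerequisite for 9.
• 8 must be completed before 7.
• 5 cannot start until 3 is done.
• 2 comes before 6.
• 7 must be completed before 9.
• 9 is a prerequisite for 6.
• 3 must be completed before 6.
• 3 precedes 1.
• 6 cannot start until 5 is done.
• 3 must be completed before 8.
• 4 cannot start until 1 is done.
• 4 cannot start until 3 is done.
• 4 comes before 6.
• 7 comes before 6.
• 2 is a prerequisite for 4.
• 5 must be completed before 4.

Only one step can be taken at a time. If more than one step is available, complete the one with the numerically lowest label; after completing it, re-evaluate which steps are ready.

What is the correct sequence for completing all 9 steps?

3 1 5 8 2 4 7 9 6

Only 3 has no prerequisites, so it is first.
Now 1, 5 and 8 have their prerequisites met. 1 has the earlier label, so 1 next.
Ready: 5 and 8. 5 has the earlier label → 5.
That leaves 8 as the only ready step → 8.
Ready: 2 and 7. 2 has the earlier label → 2.
4 now also ready, so the ready set is {4, 7}; 4 has the earlier label → 4.
Next only 7 has its prerequisites met → 7.
9 needed 5 and 7, now all done → 9.
Next only 6 has its prerequisites met → 6.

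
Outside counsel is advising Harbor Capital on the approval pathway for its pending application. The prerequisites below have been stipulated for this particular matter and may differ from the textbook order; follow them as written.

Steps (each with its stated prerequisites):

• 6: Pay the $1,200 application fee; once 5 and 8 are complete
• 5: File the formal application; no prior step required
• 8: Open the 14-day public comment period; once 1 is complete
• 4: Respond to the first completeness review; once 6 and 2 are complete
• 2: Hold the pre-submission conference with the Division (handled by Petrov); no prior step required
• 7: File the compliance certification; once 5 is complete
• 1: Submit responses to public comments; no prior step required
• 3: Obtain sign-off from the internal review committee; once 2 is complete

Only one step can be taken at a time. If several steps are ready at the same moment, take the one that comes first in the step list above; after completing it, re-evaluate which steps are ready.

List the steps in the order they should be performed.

5, 2, 7, 1, 8, 6, 4, 3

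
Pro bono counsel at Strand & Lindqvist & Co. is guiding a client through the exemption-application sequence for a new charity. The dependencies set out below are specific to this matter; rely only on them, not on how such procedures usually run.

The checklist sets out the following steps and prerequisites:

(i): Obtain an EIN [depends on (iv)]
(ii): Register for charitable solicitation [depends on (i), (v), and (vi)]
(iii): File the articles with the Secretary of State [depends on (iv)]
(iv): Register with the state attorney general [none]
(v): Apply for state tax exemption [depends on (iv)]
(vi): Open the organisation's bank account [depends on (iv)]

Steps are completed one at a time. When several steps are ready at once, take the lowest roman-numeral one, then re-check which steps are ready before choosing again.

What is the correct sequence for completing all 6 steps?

(iv), (i), (iii), (v), (vi), (ii)

Only (iv) has no prerequisites, so it is first.
(i), (iii), (v) and (vi) are all available; (i) has the earlier label → (i).
Now (iii), (v) and (vi) have their prerequisites met. (iii) has the earlier label, so (iii) next.
Ready: (v) and (vi). (v) has the earlier label → (v).
Next only (vi) has its prerequisites met → (vi).
Next only (ii) has its prerequisites met → (ii).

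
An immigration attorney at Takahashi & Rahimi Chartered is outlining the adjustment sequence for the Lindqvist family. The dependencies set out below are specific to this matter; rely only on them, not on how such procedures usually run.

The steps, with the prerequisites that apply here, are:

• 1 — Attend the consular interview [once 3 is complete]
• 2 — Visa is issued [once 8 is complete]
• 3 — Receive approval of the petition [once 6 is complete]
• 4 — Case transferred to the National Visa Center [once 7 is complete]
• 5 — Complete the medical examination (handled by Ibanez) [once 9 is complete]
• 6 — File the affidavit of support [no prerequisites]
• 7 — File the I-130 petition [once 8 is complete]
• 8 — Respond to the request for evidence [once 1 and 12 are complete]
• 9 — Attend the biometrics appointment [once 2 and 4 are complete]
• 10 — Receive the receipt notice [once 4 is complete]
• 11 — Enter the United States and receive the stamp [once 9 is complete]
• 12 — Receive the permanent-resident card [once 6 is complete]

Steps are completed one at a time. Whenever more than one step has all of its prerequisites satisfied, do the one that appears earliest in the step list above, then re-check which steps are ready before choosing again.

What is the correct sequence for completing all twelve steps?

6 has no prerequisites → 6 first.
3 and 12 are both available; 3 is listed earlier → 3.
1 now also ready, so the ready set is {1, 12}; 1 is listed earlier → 1.
12 is the only step now ready → 12.
8 needed 1 and 12, now all done → 8.
Ready: 2 and 7. 2 is listed earlier → 2.
Next only 7 has its prerequisites met → 7.
4 needed 7, now all done → 4.
Now 9 and 10 have their prerequisites met. 9 is listed earlier, so 9 next.
Ready: 5, 10 and 11. 5 is listed earlier → 5.
Now 10 and 11 have their prerequisites met. 10 is listed earlier, so 10 next.
11 needed 9, now all done → 11.

6 → 3 → 1 → 12 → 8 → 2 → 7 → 4 → 9 → 5 → 10 → 11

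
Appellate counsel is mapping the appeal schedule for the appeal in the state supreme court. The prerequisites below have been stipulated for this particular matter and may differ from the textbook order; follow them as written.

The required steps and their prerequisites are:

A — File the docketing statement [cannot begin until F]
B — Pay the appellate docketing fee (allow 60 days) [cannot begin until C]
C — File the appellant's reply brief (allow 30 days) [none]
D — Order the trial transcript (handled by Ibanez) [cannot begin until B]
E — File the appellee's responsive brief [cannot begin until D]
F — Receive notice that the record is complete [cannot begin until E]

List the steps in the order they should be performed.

Only C has no prerequisites, so it is first.
B needed C, now all done → B.
D is the only step now ready → D.
E is the only step now ready → E.
That leaves F as the only ready step → F.
That leaves A as the only ready step → A.

C → B → D → E → F → A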